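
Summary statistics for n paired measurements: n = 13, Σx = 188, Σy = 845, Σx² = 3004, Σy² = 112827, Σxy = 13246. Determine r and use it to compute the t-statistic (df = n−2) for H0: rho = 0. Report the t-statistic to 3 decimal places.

Numerator: nΣxy − (Σx)(Σy) = 13·13246 − (188)(845) = 13338
Denominator: √[(nΣx²−(Σx)²)(nΣy²−(Σy)²)]
  nΣx²−(Σx)² = 13·3004 − 35344 = 3708;  nΣy²−(Σy)² = 13·112827 − 714025 = 752726
  √(3708·752726) = √2791108008 = 52830.9380
r = 13338 / 52830.9380 = 0.2525
t = r·√(n−2)/√(1−r²) = 0.2525·√11 / √(1−0.063756) = 0.837448 / 0.967597 = 0.865

0.865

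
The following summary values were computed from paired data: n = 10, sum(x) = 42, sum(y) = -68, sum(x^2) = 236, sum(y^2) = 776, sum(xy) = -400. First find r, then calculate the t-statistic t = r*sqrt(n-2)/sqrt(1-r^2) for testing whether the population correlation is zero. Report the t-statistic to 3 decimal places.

-4.323

Numerator: nΣxy − (Σx)(Σy) = 10·(-400) − (42)(-68) = -1144
Denominator: √[(nΣx²−(Σx)²)(nΣy²−(Σy)²)]
  nΣx²−(Σx)² = 10·236 − 1764 = 596;  nΣy²−(Σy)² = 10·776 − 4624 = 3136
  √(596·3136) = √1869056 = 1367.1342
r = -1144 / 1367.1342 = -0.8368
t = r·√(n−2)/√(1−r²) = -0.8368·√8 / √(1−0.700234) = -2.366828 / 0.547509 = -4.323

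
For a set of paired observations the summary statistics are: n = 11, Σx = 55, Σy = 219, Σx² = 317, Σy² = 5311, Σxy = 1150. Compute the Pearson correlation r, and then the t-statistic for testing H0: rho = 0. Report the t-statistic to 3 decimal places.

Numerator: nΣxy − (Σx)(Σy) = 11·1150 − (55)(219) = 605
Denominator: √[(nΣx²−(Σx)²)(nΣy²−(Σy)²)]
  nΣx²−(Σx)² = 11·317 − 3025 = 462;  nΣy²−(Σy)² = 11·5311 − 47961 = 10460
  √(462·10460) = √4832520 = 2198.2993
r = 605 / 2198.2993 = 0.2752
t = r·√(n−2)/√(1−r²) = 0.2752·√9 / √(1−0.075735) = 0.825600 / 0.961387 = 0.859

0.859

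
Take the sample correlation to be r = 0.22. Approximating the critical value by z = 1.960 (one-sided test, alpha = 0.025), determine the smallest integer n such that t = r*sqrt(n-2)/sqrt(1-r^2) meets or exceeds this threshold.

Need r·√(n−2)/√(1−r²) ≥ 1.960
√(n−2) ≥ 1.960·√(1−0.0484) / 0.22 = 1.960·0.975500 / 0.22 = 8.6908
n−2 ≥ 75.5300  ⇒  n ≥ 77.5300
Smallest integer n = 78

78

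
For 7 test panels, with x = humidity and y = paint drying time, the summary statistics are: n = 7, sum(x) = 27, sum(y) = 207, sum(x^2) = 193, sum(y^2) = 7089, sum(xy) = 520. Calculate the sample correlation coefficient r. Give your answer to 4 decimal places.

-0.9495

Numerator: nΣxy − (Σx)(Σy) = 7·520 − (27)(207) = -1949
Denominator: √[(nΣx²−(Σx)²)(nΣy²−(Σy)²)]
  nΣx²−(Σx)² = 7·193 − 729 = 622;  nΣy²−(Σy)² = 7·7089 − 42849 = 6774
  √(622·6774) = √4213428 = 2052.6636
r = -1949 / 2052.6636 = -0.9495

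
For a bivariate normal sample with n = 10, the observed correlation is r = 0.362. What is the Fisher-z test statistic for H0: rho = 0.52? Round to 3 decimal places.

Fisher z: atanh(0.362) = 0.379186, atanh(0.52) = 0.576340
z = (z_r − z_0)·√(n−3) = (0.379186 − 0.576340)·√7 = -0.197154 · 2.645751 = -0.522

-0.522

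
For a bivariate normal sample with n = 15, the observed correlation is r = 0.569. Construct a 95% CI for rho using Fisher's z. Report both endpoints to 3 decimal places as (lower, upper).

Fisher z: z_r = atanh(r) = ½·ln((1+0.569)/(1−0.569)) = 0.646043
SE(z) = 1/√(n−3) = 1/√12 = 0.288675
95% ⇒ z* = 1.960; margin = 1.960·0.288675 = 0.565803
CI on z-scale: (0.080240, 1.211846)
Back-transform: tanh(0.080240) = 0.080068, tanh(1.211846) = 0.837232

(0.080, 0.837)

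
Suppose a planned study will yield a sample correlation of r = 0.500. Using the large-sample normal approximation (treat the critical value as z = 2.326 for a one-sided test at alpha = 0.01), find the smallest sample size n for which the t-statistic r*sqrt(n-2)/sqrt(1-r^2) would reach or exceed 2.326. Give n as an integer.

r√(n−2)/√(1−r²) ≥ 2.326  ⇔  n−2 ≥ (2.326)²·(1−r²)/r²
(1−r²)/r² = (1−0.250000)/0.250000 = 3.0000
n ≥ 2 + 5.410276·3.0000 = 2 + 16.2308 = 18.2308
⌈18.2308⌉ = 19

19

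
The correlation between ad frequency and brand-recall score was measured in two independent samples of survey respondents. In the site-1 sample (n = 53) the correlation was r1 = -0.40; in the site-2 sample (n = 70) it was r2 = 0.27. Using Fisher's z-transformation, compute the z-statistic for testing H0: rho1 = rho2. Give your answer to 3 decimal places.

z1 = atanh(-0.40) = -0.423649,  z2 = atanh(0.27) = 0.276864
SE = √(1/(n1−3) + 1/(n2−3)) = √(1/50 + 1/67) = √(0.0200000 + 0.0149254) = √0.0349254 = 0.186883
z = (z1 − z2)/SE = (-0.423649 − 0.276864) / 0.186883 = -0.700513 / 0.186883 = -3.748

-3.748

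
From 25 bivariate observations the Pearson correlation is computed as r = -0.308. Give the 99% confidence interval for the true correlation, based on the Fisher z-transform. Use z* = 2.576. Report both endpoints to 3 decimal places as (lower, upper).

(-0.700, 0.227)

z_r = atanh(-0.308) = -0.318334;  SE = 1/√(n−3) = 1/√22 = 0.213201
z-limits: -0.318334 ± 2.576·0.213201 = -0.318334 ± 0.549206 = [-0.867540, 0.230872]
ρ-limits: (tanh -0.867540, tanh 0.230872) = (-0.700, 0.227)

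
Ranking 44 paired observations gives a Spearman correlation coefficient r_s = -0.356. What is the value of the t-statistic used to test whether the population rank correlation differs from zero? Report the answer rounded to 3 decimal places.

-2.469

t = r_s·√(n−2) / √(1−r_s²) with r_s = -0.356, n = 44
  = -0.356·√42 / √(1 − 0.126736)
  = -0.356·6.480741 / 0.934486
  = -2.307144 / 0.934486 = -2.469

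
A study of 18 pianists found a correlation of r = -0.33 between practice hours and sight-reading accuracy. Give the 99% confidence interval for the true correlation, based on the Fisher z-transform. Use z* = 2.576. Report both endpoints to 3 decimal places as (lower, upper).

(-0.765, 0.312)

Fisher z: z_r = atanh(r) = ½·ln((1+(-0.33))/(1−(-0.33))) = -0.342828
SE(z) = 1/√(n−3) = 1/√15 = 0.258199
99% ⇒ z* = 2.576; margin = 2.576·0.258199 = 0.665121
CI on z-scale: (-1.007949, 0.322293)
Back-transform: tanh(-1.007949) = -0.764912, tanh(0.322293) = 0.311579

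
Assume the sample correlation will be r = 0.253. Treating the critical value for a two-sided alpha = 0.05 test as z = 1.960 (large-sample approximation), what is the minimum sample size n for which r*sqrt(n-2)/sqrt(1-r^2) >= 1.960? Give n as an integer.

59

Need r·√(n−2)/√(1−r²) ≥ 1.960
√(n−2) ≥ 1.960·√(1−0.064009) / 0.253 = 1.960·0.967466 / 0.253 = 7.4950
n−2 ≥ 56.1750  ⇒  n ≥ 58.1750
Smallest integer n = 59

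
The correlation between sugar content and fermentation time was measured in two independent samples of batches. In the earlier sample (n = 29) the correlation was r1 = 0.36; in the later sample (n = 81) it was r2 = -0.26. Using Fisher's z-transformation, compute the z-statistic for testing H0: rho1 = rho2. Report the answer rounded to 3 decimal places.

Fisher z-transforms: z1 = atanh(0.36) = 0.376886, z2 = atanh(-0.26) = -0.266108; difference d = 0.642994
Var(d) = 1/26 + 1/78 = 0.0384615 + 0.0128205 = 0.0512820
z = d/√Var(d) = 0.642994 / √0.0512820 = 0.642994 / 0.226455 = 2.839

2.839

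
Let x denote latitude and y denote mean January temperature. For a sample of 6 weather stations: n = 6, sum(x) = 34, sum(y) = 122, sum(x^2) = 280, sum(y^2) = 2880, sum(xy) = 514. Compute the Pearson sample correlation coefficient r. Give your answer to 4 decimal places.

S_xy = nΣxy − ΣxΣy = 6·514 − 34·122 = 3084 − 4148 = -1064
S_xx = nΣx² − (Σx)² = 6·280 − 34² = 1680 − 1156 = 524
S_yy = nΣy² − (Σy)² = 6·2880 − 122² = 17280 − 14884 = 2396
r = S_xy / √(S_xx·S_yy) = -1064 / √(524·2396) = -1064 / √1255504 = -1064 / 1120.4927 = -0.9496

-0.9496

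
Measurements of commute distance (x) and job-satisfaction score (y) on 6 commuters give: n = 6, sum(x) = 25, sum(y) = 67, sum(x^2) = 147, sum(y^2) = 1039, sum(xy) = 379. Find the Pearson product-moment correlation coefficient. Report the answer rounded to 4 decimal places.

0.8945

Numerator: nΣxy − (Σx)(Σy) = 6·379 − (25)(67) = 599
Denominator: √[(nΣx²−(Σx)²)(nΣy²−(Σy)²)]
  nΣx²−(Σx)² = 6·147 − 625 = 257;  nΣy²−(Σy)² = 6·1039 − 4489 = 1745
  √(257·1745) = √448465 = 669.6753
r = 599 / 669.6753 = 0.8945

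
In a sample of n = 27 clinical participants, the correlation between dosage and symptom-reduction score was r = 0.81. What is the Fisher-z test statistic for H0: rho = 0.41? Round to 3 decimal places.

z_r = atanh(0.81) = 1.127029,  z_0 = atanh(0.41) = 0.435611
SE = 1/√(n−3) = 1/√24 = 0.204124
z = (z_r − z_0)/SE = (1.127029 − 0.435611) / 0.204124 = 0.691418 / 0.204124 = 3.387

3.387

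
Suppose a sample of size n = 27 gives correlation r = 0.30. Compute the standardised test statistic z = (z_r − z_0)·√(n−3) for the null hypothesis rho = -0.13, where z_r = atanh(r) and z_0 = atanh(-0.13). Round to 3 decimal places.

2.157

Fisher z: atanh(0.30) = 0.309520, atanh(-0.13) = -0.130740
z = (z_r − z_0)·√(n−3) = (0.309520 − (-0.130740))·√24 = 0.440260 · 4.898979 = 2.157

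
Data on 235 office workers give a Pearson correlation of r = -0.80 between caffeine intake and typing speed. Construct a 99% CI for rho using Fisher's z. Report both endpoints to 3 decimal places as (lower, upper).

(-0.853, -0.730)

z_r = atanh(-0.80) = -1.098612;  SE = 1/√(n−3) = 1/√232 = 0.065653
z-limits: -1.098612 ± 2.576·0.065653 = -1.098612 ± 0.169122 = [-1.267734, -0.929490]
ρ-limits: (tanh -1.267734, tanh -0.929490) = (-0.853, -0.730)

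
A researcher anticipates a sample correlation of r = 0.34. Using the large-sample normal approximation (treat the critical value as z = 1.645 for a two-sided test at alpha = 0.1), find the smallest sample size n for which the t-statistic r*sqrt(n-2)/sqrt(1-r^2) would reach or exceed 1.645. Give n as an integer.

23

r√(n−2)/√(1−r²) ≥ 1.645  ⇔  n−2 ≥ (1.645)²·(1−r²)/r²
(1−r²)/r² = (1−0.1156)/0.1156 = 7.6505
n ≥ 2 + 2.706025·7.6505 = 2 + 20.7024 = 22.7024
⌈22.7024⌉ = 23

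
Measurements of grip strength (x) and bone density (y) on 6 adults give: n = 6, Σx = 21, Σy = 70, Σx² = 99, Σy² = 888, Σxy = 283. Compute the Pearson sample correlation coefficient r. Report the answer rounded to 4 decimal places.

0.8910

Numerator: nΣxy − (Σx)(Σy) = 6·283 − (21)(70) = 228
Denominator: √[(nΣx²−(Σx)²)(nΣy²−(Σy)²)]
  nΣx²−(Σx)² = 6·99 − 441 = 153;  nΣy²−(Σy)² = 6·888 − 4900 = 428
  √(153·428) = √65484 = 255.8984
r = 228 / 255.8984 = 0.8910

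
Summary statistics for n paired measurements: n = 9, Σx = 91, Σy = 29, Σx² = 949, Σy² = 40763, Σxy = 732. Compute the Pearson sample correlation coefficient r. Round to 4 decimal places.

0.4048

Numerator: nΣxy − (Σx)(Σy) = 9·732 − (91)(29) = 3949
Denominator: √[(nΣx²−(Σx)²)(nΣy²−(Σy)²)]
  nΣx²−(Σx)² = 9·949 − 8281 = 260;  nΣy²−(Σy)² = 9·40763 − 841 = 366026
  √(260·366026) = √95166760 = 9755.3452
r = 3949 / 9755.3452 = 0.4048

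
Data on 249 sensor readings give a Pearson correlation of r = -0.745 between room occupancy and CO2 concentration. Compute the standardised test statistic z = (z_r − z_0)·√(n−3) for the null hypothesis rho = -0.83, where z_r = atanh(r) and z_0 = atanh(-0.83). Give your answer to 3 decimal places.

3.553

Fisher z: atanh(-0.745) = -0.961623, atanh(-0.83) = -1.188136
z = (z_r − z_0)·√(n−3) = (-0.961623 − (-1.188136))·√246 = 0.226513 · 15.684387 = 3.553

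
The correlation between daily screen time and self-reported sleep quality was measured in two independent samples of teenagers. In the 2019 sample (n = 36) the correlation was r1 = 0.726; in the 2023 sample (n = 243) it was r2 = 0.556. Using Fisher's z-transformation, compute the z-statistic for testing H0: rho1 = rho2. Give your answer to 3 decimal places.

1.579

Fisher z-transforms: z1 = atanh(0.726) = 0.920217, z2 = atanh(0.556) = 0.627025; difference d = 0.293192
Var(d) = 1/33 + 1/240 = 0.0303030 + 0.0041667 = 0.0344697
z = d/√Var(d) = 0.293192 / √0.0344697 = 0.293192 / 0.185660 = 1.579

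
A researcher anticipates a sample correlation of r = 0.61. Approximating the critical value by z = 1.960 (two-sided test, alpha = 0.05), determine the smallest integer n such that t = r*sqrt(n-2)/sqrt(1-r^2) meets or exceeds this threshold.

Need r·√(n−2)/√(1−r²) ≥ 1.960
√(n−2) ≥ 1.960·√(1−0.3721) / 0.61 = 1.960·0.792401 / 0.61 = 2.5461
n−2 ≥ 6.4826  ⇒  n ≥ 8.4826
Smallest integer n = 9

9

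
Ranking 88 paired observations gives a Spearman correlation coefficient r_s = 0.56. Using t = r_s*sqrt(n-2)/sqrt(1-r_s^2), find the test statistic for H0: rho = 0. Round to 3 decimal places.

6.268

1 − r_s² = 1 − 0.3136 = 0.6864;  √(1−r_s²) = 0.828493
√(n−2) = √86 = 9.273618
t = r_s·√(n−2)/√(1−r_s²) = 0.56 · 9.273618 / 0.828493 = 6.268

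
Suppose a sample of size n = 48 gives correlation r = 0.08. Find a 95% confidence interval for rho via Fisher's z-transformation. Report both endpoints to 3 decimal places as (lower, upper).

z_r = atanh(0.08) = 0.080171;  SE = 1/√(n−3) = 1/√45 = 0.149071
z-limits: 0.080171 ± 1.960·0.149071 = 0.080171 ± 0.292179 = [-0.212008, 0.372350]
ρ-limits: (tanh -0.212008, tanh 0.372350) = (-0.209, 0.356)

(-0.209, 0.356)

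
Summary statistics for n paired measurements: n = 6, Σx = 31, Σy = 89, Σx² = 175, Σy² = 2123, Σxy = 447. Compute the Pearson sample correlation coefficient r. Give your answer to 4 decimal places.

Numerator: nΣxy − (Σx)(Σy) = 6·447 − (31)(89) = -77
Denominator: √[(nΣx²−(Σx)²)(nΣy²−(Σy)²)]
  nΣx²−(Σx)² = 6·175 − 961 = 89;  nΣy²−(Σy)² = 6·2123 − 7921 = 4817
  √(89·4817) = √428713 = 654.7618
r = -77 / 654.7618 = -0.1176

-0.1176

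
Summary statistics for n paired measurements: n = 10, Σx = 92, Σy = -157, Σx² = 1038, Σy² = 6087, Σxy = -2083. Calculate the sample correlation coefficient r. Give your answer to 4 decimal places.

Numerator: nΣxy − (Σx)(Σy) = 10·(-2083) − (92)(-157) = -6386
Denominator: √[(nΣx²−(Σx)²)(nΣy²−(Σy)²)]
  nΣx²−(Σx)² = 10·1038 − 8464 = 1916;  nΣy²−(Σy)² = 10·6087 − 24649 = 36221
  √(1916·36221) = √69399436 = 8330.6324
r = -6386 / 8330.6324 = -0.7666

-0.7666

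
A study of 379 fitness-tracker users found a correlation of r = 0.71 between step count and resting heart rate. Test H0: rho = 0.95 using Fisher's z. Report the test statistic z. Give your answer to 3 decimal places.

z_r = atanh(0.71) = 0.887184,  z_0 = atanh(0.95) = 1.831781
SE = 1/√(n−3) = 1/√376 = 0.051571
z = (z_r − z_0)/SE = (0.887184 − 1.831781) / 0.051571 = -0.944597 / 0.051571 = -18.316

-18.316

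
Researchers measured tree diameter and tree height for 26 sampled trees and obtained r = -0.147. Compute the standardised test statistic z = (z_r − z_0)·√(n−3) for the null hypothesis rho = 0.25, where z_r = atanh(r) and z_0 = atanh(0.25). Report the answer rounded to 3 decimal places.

-1.935

Fisher z: atanh(-0.147) = -0.148073, atanh(0.25) = 0.255413
z = (z_r − z_0)·√(n−3) = (-0.148073 − 0.255413)·√23 = -0.403486 · 4.795832 = -1.935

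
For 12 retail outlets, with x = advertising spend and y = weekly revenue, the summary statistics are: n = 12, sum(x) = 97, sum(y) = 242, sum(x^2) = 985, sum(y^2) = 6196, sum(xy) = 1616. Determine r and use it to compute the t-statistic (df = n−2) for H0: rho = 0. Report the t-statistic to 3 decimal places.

S_xy = nΣxy − ΣxΣy = 12·1616 − 97·242 = 19392 − 23474 = -4082
S_xx = nΣx² − (Σx)² = 12·985 − 97² = 11820 − 9409 = 2411
S_yy = nΣy² − (Σy)² = 12·6196 − 242² = 74352 − 58564 = 15788
r = S_xy / √(S_xx·S_yy) = -4082 / √(2411·15788) = -4082 / √38064868 = -4082 / 6169.6732 = -0.6616
t = r·√(n−2)/√(1−r²) = -0.6616·√10 / √(1−0.437715) = -2.092163 / 0.749857 = -2.790

-2.790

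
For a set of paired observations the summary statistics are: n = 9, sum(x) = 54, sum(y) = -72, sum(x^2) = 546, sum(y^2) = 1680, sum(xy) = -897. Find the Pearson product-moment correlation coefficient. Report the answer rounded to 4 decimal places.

-0.9393

S_xy = nΣxy − ΣxΣy = 9·(-897) − 54·(-72) = -8073 − (-3888) = -4185
S_xx = nΣx² − (Σx)² = 9·546 − 54² = 4914 − 2916 = 1998
S_yy = nΣy² − (Σy)² = 9·1680 − (-72)² = 15120 − 5184 = 9936
r = S_xy / √(S_xx·S_yy) = -4185 / √(1998·9936) = -4185 / √19852128 = -4185 / 4455.5727 = -0.9393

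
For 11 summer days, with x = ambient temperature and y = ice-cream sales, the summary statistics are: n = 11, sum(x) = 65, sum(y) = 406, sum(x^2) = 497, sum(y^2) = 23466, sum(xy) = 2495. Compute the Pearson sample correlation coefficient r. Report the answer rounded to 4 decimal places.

S_xy = nΣxy − ΣxΣy = 11·2495 − 65·406 = 27445 − 26390 = 1055
S_xx = nΣx² − (Σx)² = 11·497 − 65² = 5467 − 4225 = 1242
S_yy = nΣy² − (Σy)² = 11·23466 − 406² = 258126 − 164836 = 93290
r = S_xy / √(S_xx·S_yy) = 1055 / √(1242·93290) = 1055 / √115866180 = 1055 / 10764.1154 = 0.0980

0.0980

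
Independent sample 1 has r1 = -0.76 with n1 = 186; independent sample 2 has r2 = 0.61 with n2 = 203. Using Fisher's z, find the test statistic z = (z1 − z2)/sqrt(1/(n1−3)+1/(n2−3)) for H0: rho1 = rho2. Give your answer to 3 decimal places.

-16.669

z1 = atanh(-0.76) = -0.996215,  z2 = atanh(0.61) = 0.708921
SE = √(1/(n1−3) + 1/(n2−3)) = √(1/183 + 1/200) = √(0.0054645 + 0.0050000) = √0.0104645 = 0.102296
z = (z1 − z2)/SE = (-0.996215 − 0.708921) / 0.102296 = -1.705136 / 0.102296 = -16.669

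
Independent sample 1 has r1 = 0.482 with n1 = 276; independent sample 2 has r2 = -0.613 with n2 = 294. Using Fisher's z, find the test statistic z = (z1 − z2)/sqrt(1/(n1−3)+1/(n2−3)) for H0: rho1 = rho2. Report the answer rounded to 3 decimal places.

z1 = atanh(0.482) = 0.525586,  z2 = atanh(-0.613) = -0.713713
SE = √(1/(n1−3) + 1/(n2−3)) = √(1/273 + 1/291) = √(0.0036630 + 0.0034364) = √0.0070994 = 0.084258
z = (z1 − z2)/SE = (0.525586 − (-0.713713)) / 0.084258 = 1.239299 / 0.084258 = 14.708

14.708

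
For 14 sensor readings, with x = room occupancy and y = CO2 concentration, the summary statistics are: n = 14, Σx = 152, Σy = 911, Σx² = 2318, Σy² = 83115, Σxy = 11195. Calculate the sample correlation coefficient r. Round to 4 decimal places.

0.3269

S_xy = nΣxy − ΣxΣy = 14·11195 − 152·911 = 156730 − 138472 = 18258
S_xx = nΣx² − (Σx)² = 14·2318 − 152² = 32452 − 23104 = 9348
S_yy = nΣy² − (Σy)² = 14·83115 − 911² = 1163610 − 829921 = 333689
r = S_xy / √(S_xx·S_yy) = 18258 / √(9348·333689) = 18258 / √3119324772 = 18258 / 55850.9156 = 0.3269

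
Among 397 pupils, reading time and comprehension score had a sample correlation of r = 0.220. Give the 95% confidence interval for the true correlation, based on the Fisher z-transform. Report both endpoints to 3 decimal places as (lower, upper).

(0.124, 0.312)

Fisher z: z_r = atanh(r) = ½·ln((1+0.220)/(1−0.220)) = 0.223656
SE(z) = 1/√(n−3) = 1/√394 = 0.050379
95% ⇒ z* = 1.960; margin = 1.960·0.050379 = 0.098743
CI on z-scale: (0.124913, 0.322399)
Back-transform: tanh(0.124913) = 0.124267, tanh(0.322399) = 0.311674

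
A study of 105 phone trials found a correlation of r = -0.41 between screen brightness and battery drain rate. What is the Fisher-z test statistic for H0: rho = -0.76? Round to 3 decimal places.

5.662

Fisher z: atanh(-0.41) = -0.435611, atanh(-0.76) = -0.996215
z = (z_r − z_0)·√(n−3) = (-0.435611 − (-0.996215))·√102 = 0.560604 · 10.099505 = 5.662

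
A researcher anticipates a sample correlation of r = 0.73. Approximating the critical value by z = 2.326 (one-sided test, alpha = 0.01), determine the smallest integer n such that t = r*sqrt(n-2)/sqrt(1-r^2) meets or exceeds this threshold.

r√(n−2)/√(1−r²) ≥ 2.326  ⇔  n−2 ≥ (2.326)²·(1−r²)/r²
(1−r²)/r² = (1−0.5329)/0.5329 = 0.8765
n ≥ 2 + 5.410276·0.8765 = 2 + 4.7421 = 6.7421
⌈6.7421⌉ = 7

7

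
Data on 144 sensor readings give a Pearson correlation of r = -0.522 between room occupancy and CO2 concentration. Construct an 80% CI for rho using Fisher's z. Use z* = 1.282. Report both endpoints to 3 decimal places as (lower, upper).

(-0.596, -0.439)

Fisher z: z_r = atanh(r) = ½·ln((1+(-0.522))/(1−(-0.522))) = -0.579085
SE(z) = 1/√(n−3) = 1/√141 = 0.084215
80% ⇒ z* = 1.282; margin = 1.282·0.084215 = 0.107964
CI on z-scale: (-0.687049, -0.471121)
Back-transform: tanh(-0.687049) = -0.596083, tanh(-0.471121) = -0.439105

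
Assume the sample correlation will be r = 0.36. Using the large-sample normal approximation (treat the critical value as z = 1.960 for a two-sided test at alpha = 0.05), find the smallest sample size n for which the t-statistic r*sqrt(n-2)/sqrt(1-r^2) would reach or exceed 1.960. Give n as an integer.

28

Need r·√(n−2)/√(1−r²) ≥ 1.960
√(n−2) ≥ 1.960·√(1−0.1296) / 0.36 = 1.960·0.932952 / 0.36 = 5.0794
n−2 ≥ 25.8003  ⇒  n ≥ 27.8003
Smallest integer n = 28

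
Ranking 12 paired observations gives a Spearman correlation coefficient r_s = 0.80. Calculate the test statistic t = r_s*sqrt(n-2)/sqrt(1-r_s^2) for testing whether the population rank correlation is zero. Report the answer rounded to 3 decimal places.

1 − r_s² = 1 − 0.6400 = 0.3600;  √(1−r_s²) = 0.600000
√(n−2) = √10 = 3.162278
t = r_s·√(n−2)/√(1−r_s²) = 0.80 · 3.162278 / 0.600000 = 4.216

4.216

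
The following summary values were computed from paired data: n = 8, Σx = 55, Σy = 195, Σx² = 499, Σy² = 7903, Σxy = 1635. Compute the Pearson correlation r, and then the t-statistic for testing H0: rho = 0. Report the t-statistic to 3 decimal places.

1.330

S_xy = nΣxy − ΣxΣy = 8·1635 − 55·195 = 13080 − 10725 = 2355
S_xx = nΣx² − (Σx)² = 8·499 − 55² = 3992 − 3025 = 967
S_yy = nΣy² − (Σy)² = 8·7903 − 195² = 63224 − 38025 = 25199
r = S_xy / √(S_xx·S_yy) = 2355 / √(967·25199) = 2355 / √24367433 = 2355 / 4936.3380 = 0.4771
t = r·√(n−2)/√(1−r²) = 0.4771·√6 / √(1−0.227624) = 1.168652 / 0.878849 = 1.330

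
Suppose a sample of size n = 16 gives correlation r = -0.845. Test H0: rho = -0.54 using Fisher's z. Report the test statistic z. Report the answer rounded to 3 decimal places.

z_r = atanh(-0.845) = -1.238405,  z_0 = atanh(-0.54) = -0.604156
SE = 1/√(n−3) = 1/√13 = 0.277350
z = (z_r − z_0)/SE = (-1.238405 − (-0.604156)) / 0.277350 = -0.634249 / 0.277350 = -2.287

-2.287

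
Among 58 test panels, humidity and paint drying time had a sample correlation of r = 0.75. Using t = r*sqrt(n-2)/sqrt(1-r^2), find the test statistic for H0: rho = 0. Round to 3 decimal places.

t = r·√(n−2) / √(1−r²) with r = 0.75, n = 58
  = 0.75·√56 / √(1 − 0.5625)
  = 0.75·7.483315 / 0.661438
  = 5.612486 / 0.661438 = 8.485

8.485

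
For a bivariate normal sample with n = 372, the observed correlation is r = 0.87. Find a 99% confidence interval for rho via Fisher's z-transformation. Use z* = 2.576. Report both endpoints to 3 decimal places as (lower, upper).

z_r = atanh(0.87) = 1.333080;  SE = 1/√(n−3) = 1/√369 = 0.052058
z-limits: 1.333080 ± 2.576·0.052058 = 1.333080 ± 0.134101 = [1.198979, 1.467181]
ρ-limits: (tanh 1.198979, tanh 1.467181) = (0.833, 0.899)

(0.833, 0.899)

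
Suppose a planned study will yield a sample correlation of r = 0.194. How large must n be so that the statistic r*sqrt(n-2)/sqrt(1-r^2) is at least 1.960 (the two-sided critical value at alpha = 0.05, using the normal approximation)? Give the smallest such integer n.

101

r√(n−2)/√(1−r²) ≥ 1.960  ⇔  n−2 ≥ (1.960)²·(1−r²)/r²
(1−r²)/r² = (1−0.037636)/0.037636 = 25.5703
n ≥ 2 + 3.8416·25.5703 = 2 + 98.2309 = 100.2309
⌈100.2309⌉ = 101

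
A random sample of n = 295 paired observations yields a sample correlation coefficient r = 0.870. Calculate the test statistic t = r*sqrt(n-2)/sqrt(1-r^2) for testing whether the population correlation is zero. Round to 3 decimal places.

30.204

1 − r² = 1 − 0.756900 = 0.243100;  √(1−r²) = 0.493052
√(n−2) = √293 = 17.117243
t = r·√(n−2)/√(1−r²) = 0.870 · 17.117243 / 0.493052 = 30.204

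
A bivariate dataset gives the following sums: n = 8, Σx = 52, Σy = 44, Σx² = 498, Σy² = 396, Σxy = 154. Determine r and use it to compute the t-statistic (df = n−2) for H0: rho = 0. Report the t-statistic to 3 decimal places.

Numerator: nΣxy − (Σx)(Σy) = 8·154 − (52)(44) = -1056
Denominator: √[(nΣx²−(Σx)²)(nΣy²−(Σy)²)]
  nΣx²−(Σx)² = 8·498 − 2704 = 1280;  nΣy²−(Σy)² = 8·396 − 1936 = 1232
  √(1280·1232) = √1576960 = 1255.7707
r = -1056 / 1255.7707 = -0.8409
t = r·√(n−2)/√(1−r²) = -0.8409·√6 / √(1−0.707113) = -2.059776 / 0.541190 = -3.806

-3.806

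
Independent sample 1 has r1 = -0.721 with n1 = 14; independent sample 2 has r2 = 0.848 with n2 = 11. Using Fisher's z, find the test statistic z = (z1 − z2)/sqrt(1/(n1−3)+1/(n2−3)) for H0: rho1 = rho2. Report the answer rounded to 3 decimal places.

z1 = atanh(-0.721) = -0.909725,  z2 = atanh(0.848) = 1.248989
SE = √(1/(n1−3) + 1/(n2−3)) = √(1/11 + 1/8) = √(0.0909091 + 0.1250000) = √0.2159091 = 0.464660
z = (z1 − z2)/SE = (-0.909725 − 1.248989) / 0.464660 = -2.158714 / 0.464660 = -4.646

-4.646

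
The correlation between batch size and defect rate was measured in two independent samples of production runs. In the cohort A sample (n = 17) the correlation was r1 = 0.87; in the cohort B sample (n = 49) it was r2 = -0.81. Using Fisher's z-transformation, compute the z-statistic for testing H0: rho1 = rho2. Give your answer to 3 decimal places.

8.060

z1 = atanh(0.87) = 1.333080,  z2 = atanh(-0.81) = -1.127029
SE = √(1/(n1−3) + 1/(n2−3)) = √(1/14 + 1/46) = √(0.0714286 + 0.0217391) = √0.0931677 = 0.305234
z = (z1 − z2)/SE = (1.333080 − (-1.127029)) / 0.305234 = 2.460109 / 0.305234 = 8.060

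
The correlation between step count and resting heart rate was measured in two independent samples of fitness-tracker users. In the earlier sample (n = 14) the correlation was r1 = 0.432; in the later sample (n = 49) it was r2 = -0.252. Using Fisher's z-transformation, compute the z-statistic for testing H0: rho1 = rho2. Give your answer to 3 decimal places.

2.145

Fisher z-transforms: z1 = atanh(0.432) = 0.462353, z2 = atanh(-0.252) = -0.257547; difference d = 0.719900
Var(d) = 1/11 + 1/46 = 0.0909091 + 0.0217391 = 0.1126482
z = d/√Var(d) = 0.719900 / √0.1126482 = 0.719900 / 0.335631 = 2.145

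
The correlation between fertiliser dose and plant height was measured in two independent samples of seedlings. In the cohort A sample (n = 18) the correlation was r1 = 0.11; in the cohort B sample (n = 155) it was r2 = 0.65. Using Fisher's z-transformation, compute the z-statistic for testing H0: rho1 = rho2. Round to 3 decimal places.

Fisher z-transforms: z1 = atanh(0.11) = 0.110447, z2 = atanh(0.65) = 0.775299; difference d = -0.664852
Var(d) = 1/15 + 1/152 = 0.0666667 + 0.0065789 = 0.0732456
z = d/√Var(d) = -0.664852 / √0.0732456 = -0.664852 / 0.270639 = -2.457

-2.457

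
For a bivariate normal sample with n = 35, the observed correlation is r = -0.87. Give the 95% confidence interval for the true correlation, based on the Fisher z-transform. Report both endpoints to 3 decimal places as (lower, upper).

z_r = atanh(-0.87) = -1.333080;  SE = 1/√(n−3) = 1/√32 = 0.176777
z-limits: -1.333080 ± 1.960·0.176777 = -1.333080 ± 0.346483 = [-1.679563, -0.986597]
ρ-limits: (tanh -1.679563, tanh -0.986597) = (-0.933, -0.756)

(-0.933, -0.756)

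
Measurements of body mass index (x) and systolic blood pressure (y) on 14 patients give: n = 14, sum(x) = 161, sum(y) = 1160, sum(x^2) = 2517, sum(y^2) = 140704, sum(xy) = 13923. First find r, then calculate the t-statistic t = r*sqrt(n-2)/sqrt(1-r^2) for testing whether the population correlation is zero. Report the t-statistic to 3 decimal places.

0.373

S_xy = nΣxy − ΣxΣy = 14·13923 − 161·1160 = 194922 − 186760 = 8162
S_xx = nΣx² − (Σx)² = 14·2517 − 161² = 35238 − 25921 = 9317
S_yy = nΣy² − (Σy)² = 14·140704 − 1160² = 1969856 − 1345600 = 624256
r = S_xy / √(S_xx·S_yy) = 8162 / √(9317·624256) = 8162 / √5816193152 = 8162 / 76263.9702 = 0.1070
t = r·√(n−2)/√(1−r²) = 0.1070·√12 / √(1−0.011449) = 0.370659 / 0.994259 = 0.373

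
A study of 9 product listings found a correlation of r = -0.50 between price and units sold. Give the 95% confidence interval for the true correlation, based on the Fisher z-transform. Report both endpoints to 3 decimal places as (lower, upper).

(-0.874, 0.246)

Fisher z: z_r = atanh(r) = ½·ln((1+(-0.50))/(1−(-0.50))) = -0.549306
SE(z) = 1/√(n−3) = 1/√6 = 0.408248
95% ⇒ z* = 1.960; margin = 1.960·0.408248 = 0.800166
CI on z-scale: (-1.349472, 0.250860)
Back-transform: tanh(-1.349472) = -0.873929, tanh(0.250860) = 0.245727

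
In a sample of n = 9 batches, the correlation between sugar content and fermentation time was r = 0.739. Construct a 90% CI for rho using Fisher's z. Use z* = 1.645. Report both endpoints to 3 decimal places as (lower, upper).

(0.270, 0.925)

z_r = atanh(0.739) = 0.948273;  SE = 1/√(n−3) = 1/√6 = 0.408248
z-limits: 0.948273 ± 1.645·0.408248 = 0.948273 ± 0.671568 = [0.276705, 1.619841]
ρ-limits: (tanh 0.276705, tanh 1.619841) = (0.270, 0.925)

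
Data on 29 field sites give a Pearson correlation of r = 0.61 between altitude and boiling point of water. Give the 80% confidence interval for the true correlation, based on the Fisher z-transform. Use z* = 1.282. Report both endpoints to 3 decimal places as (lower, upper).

Fisher z: z_r = atanh(r) = ½·ln((1+0.61)/(1−0.61)) = 0.708921
SE(z) = 1/√(n−3) = 1/√26 = 0.196116
80% ⇒ z* = 1.282; margin = 1.282·0.196116 = 0.251421
CI on z-scale: (0.457500, 0.960342)
Back-transform: tanh(0.457500) = 0.428044, tanh(0.960342) = 0.744429

(0.428, 0.744)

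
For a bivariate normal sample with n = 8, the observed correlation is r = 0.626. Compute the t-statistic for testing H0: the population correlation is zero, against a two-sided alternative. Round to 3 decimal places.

t = r·√(n−2) / √(1−r²) with r = 0.626, n = 8
  = 0.626·√6 / √(1 − 0.391876)
  = 0.626·2.449490 / 0.779823
  = 1.533381 / 0.779823 = 1.966

1.966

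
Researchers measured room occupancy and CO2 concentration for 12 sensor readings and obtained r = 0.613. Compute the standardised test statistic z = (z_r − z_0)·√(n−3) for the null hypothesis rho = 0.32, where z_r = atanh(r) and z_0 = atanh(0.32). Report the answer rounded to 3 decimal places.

1.146

Fisher z: atanh(0.613) = 0.713713, atanh(0.32) = 0.331647
z = (z_r − z_0)·√(n−3) = (0.713713 − 0.331647)·√9 = 0.382066 · 3.000000 = 1.146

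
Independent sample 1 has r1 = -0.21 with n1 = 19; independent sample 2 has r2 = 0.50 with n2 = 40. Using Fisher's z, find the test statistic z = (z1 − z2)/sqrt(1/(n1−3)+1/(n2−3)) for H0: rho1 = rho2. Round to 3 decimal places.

Fisher z-transforms: z1 = atanh(-0.21) = -0.213171, z2 = atanh(0.50) = 0.549306; difference d = -0.762477
Var(d) = 1/16 + 1/37 = 0.0625000 + 0.0270270 = 0.0895270
z = d/√Var(d) = -0.762477 / √0.0895270 = -0.762477 / 0.299211 = -2.548

-2.548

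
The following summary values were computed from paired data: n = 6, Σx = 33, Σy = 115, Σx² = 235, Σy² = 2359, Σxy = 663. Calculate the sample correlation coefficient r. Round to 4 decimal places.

Numerator: nΣxy − (Σx)(Σy) = 6·663 − (33)(115) = 183
Denominator: √[(nΣx²−(Σx)²)(nΣy²−(Σy)²)]
  nΣx²−(Σx)² = 6·235 − 1089 = 321;  nΣy²−(Σy)² = 6·2359 − 13225 = 929
  √(321·929) = √298209 = 546.0852
r = 183 / 546.0852 = 0.3351

0.3351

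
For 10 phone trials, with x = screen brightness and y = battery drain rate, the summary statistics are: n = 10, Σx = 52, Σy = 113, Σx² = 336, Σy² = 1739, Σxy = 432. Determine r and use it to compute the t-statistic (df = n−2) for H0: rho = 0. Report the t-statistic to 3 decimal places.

S_xy = nΣxy − ΣxΣy = 10·432 − 52·113 = 4320 − 5876 = -1556
S_xx = nΣx² − (Σx)² = 10·336 − 52² = 3360 − 2704 = 656
S_yy = nΣy² − (Σy)² = 10·1739 − 113² = 17390 − 12769 = 4621
r = S_xy / √(S_xx·S_yy) = -1556 / √(656·4621) = -1556 / √3031376 = -1556 / 1741.0847 = -0.8937
t = r·√(n−2)/√(1−r²) = -0.8937·√8 / √(1−0.798700) = -2.527765 / 0.448665 = -5.634

-5.634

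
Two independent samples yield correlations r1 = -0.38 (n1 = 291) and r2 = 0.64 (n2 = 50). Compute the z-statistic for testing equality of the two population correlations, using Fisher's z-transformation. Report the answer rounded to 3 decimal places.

-7.362

Fisher z-transforms: z1 = atanh(-0.38) = -0.400060, z2 = atanh(0.64) = 0.758174; difference d = -1.158234
Var(d) = 1/288 + 1/47 = 0.0034722 + 0.0212766 = 0.0247488
z = d/√Var(d) = -1.158234 / √0.0247488 = -1.158234 / 0.157318 = -7.362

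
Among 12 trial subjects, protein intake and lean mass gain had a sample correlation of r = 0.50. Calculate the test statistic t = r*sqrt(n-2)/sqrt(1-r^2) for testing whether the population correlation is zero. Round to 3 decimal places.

1.826

1 − r² = 1 − 0.2500 = 0.7500;  √(1−r²) = 0.866025
√(n−2) = √10 = 3.162278
t = r·√(n−2)/√(1−r²) = 0.50 · 3.162278 / 0.866025 = 1.826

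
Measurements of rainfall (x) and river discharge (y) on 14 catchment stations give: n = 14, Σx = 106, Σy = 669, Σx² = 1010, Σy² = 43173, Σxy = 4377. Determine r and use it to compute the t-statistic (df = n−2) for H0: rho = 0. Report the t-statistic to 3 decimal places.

S_xy = nΣxy − ΣxΣy = 14·4377 − 106·669 = 61278 − 70914 = -9636
S_xx = nΣx² − (Σx)² = 14·1010 − 106² = 14140 − 11236 = 2904
S_yy = nΣy² − (Σy)² = 14·43173 − 669² = 604422 − 447561 = 156861
r = S_xy / √(S_xx·S_yy) = -9636 / √(2904·156861) = -9636 / √455524344 = -9636 / 21343.0163 = -0.4515
t = r·√(n−2)/√(1−r²) = -0.4515·√12 / √(1−0.203852) = -1.564042 / 0.892271 = -1.753

-1.753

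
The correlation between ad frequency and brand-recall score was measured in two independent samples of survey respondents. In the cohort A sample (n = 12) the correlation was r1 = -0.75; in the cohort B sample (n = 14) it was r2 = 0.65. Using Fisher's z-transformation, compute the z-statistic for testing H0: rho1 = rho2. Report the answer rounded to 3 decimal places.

-3.890

z1 = atanh(-0.75) = -0.972955,  z2 = atanh(0.65) = 0.775299
SE = √(1/(n1−3) + 1/(n2−3)) = √(1/9 + 1/11) = √(0.1111111 + 0.0909091) = √0.2020202 = 0.449467
z = (z1 − z2)/SE = (-0.972955 − 0.775299) / 0.449467 = -1.748254 / 0.449467 = -3.890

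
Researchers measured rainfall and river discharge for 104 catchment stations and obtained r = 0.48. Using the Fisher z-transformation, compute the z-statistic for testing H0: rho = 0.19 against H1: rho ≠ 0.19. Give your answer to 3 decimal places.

3.323

z_r = atanh(0.48) = 0.522984,  z_0 = atanh(0.19) = 0.192337
SE = 1/√(n−3) = 1/√101 = 0.099504
z = (z_r − z_0)/SE = (0.522984 − 0.192337) / 0.099504 = 0.330647 / 0.099504 = 3.323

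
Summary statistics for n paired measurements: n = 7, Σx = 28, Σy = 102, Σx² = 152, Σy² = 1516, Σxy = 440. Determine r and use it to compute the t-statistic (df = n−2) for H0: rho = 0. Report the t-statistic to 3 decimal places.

Numerator: nΣxy − (Σx)(Σy) = 7·440 − (28)(102) = 224
Denominator: √[(nΣx²−(Σx)²)(nΣy²−(Σy)²)]
  nΣx²−(Σx)² = 7·152 − 784 = 280;  nΣy²−(Σy)² = 7·1516 − 10404 = 208
  √(280·208) = √58240 = 241.3297
r = 224 / 241.3297 = 0.9282
t = r·√(n−2)/√(1−r²) = 0.9282·√5 / √(1−0.861555) = 2.075518 / 0.372082 = 5.578

5.578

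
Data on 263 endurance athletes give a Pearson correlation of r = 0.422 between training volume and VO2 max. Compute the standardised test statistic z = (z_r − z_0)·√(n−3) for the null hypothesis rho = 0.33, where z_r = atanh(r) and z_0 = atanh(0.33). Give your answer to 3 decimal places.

1.730

z_r = atanh(0.422) = 0.450123,  z_0 = atanh(0.33) = 0.342828
SE = 1/√(n−3) = 1/√260 = 0.062017
z = (z_r − z_0)/SE = (0.450123 − 0.342828) / 0.062017 = 0.107295 / 0.062017 = 1.730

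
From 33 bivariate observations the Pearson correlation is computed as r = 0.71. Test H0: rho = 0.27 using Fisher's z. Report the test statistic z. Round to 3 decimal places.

3.343

Fisher z: atanh(0.71) = 0.887184, atanh(0.27) = 0.276864
z = (z_r − z_0)·√(n−3) = (0.887184 − 0.276864)·√30 = 0.610320 · 5.477226 = 3.343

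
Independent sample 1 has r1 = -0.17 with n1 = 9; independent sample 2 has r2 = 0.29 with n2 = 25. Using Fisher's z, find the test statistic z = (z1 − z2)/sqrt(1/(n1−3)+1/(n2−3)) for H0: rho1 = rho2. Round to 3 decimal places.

-1.021

Fisher z-transforms: z1 = atanh(-0.17) = -0.171667, z2 = atanh(0.29) = 0.298566; difference d = -0.470233
Var(d) = 1/6 + 1/22 = 0.1666667 + 0.0454545 = 0.2121212
z = d/√Var(d) = -0.470233 / √0.2121212 = -0.470233 / 0.460566 = -1.021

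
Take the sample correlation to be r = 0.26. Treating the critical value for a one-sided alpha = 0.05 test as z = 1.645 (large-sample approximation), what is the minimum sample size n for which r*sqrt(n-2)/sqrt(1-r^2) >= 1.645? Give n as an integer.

Need r·√(n−2)/√(1−r²) ≥ 1.645
√(n−2) ≥ 1.645·√(1−0.0676) / 0.26 = 1.645·0.965609 / 0.26 = 6.1093
n−2 ≥ 37.3235  ⇒  n ≥ 39.3235
Smallest integer n = 40

40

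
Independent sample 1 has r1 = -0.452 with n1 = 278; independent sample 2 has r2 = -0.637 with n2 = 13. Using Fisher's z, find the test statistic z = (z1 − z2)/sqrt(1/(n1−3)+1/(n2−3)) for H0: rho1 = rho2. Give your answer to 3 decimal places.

z1 = atanh(-0.452) = -0.487211,  z2 = atanh(-0.637) = -0.753109
SE = √(1/(n1−3) + 1/(n2−3)) = √(1/275 + 1/10) = √(0.0036364 + 0.1000000) = √0.1036364 = 0.321926
z = (z1 − z2)/SE = (-0.487211 − (-0.753109)) / 0.321926 = 0.265898 / 0.321926 = 0.826

0.826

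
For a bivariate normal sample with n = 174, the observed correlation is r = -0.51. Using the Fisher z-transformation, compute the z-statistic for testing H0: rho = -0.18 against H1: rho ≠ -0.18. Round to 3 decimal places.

Fisher z: atanh(-0.51) = -0.562730, atanh(-0.18) = -0.181983
z = (z_r − z_0)·√(n−3) = (-0.562730 − (-0.181983))·√171 = -0.380747 · 13.076697 = -4.979

-4.979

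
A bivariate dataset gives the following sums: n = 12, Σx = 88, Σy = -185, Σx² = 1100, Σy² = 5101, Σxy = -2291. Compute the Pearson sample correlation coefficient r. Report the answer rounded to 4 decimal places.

-0.9240

Numerator: nΣxy − (Σx)(Σy) = 12·(-2291) − (88)(-185) = -11212
Denominator: √[(nΣx²−(Σx)²)(nΣy²−(Σy)²)]
  nΣx²−(Σx)² = 12·1100 − 7744 = 5456;  nΣy²−(Σy)² = 12·5101 − 34225 = 26987
  √(5456·26987) = √147241072 = 12134.2932
r = -11212 / 12134.2932 = -0.9240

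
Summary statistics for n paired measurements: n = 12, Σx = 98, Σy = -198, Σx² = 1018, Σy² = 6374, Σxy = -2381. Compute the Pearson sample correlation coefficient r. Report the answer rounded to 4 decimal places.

-0.9290

S_xy = nΣxy − ΣxΣy = 12·(-2381) − 98·(-198) = -28572 − (-19404) = -9168
S_xx = nΣx² − (Σx)² = 12·1018 − 98² = 12216 − 9604 = 2612
S_yy = nΣy² − (Σy)² = 12·6374 − (-198)² = 76488 − 39204 = 37284
r = S_xy / √(S_xx·S_yy) = -9168 / √(2612·37284) = -9168 / √97385808 = -9168 / 9868.4248 = -0.9290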